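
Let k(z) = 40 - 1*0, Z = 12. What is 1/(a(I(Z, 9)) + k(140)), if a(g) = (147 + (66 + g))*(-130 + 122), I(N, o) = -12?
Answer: -1/1568 ≈ -0.00063775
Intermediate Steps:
k(z) = 40 (k(z) = 40 + 0 = 40)
a(g) = -1704 - 8*g (a(g) = (213 + g)*(-8) = -1704 - 8*g)
1/(a(I(Z, 9)) + k(140)) = 1/((-1704 - 8*(-12)) + 40) = 1/((-1704 + 96) + 40) = 1/(-1608 + 40) = 1/(-1568) = -1/1568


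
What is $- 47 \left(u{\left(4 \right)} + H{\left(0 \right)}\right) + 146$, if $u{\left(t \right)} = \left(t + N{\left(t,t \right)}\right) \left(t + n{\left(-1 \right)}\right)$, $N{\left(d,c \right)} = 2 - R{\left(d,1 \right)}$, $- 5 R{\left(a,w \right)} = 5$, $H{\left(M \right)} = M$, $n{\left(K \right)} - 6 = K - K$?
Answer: $-3144$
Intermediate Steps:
$n{\left(K \right)} = 6$ ($n{\left(K \right)} = 6 + \left(K - K\right) = 6 + 0 = 6$)
$R{\left(a,w \right)} = -1$ ($R{\left(a,w \right)} = \left(- \frac{1}{5}\right) 5 = -1$)
$N{\left(d,c \right)} = 3$ ($N{\left(d,c \right)} = 2 - -1 = 2 + 1 = 3$)
$u{\left(t \right)} = \left(3 + t\right) \left(6 + t\right)$ ($u{\left(t \right)} = \left(t + 3\right) \left(t + 6\right) = \left(3 + t\right) \left(6 + t\right)$)
$- 47 \left(u{\left(4 \right)} + H{\left(0 \right)}\right) + 146 = - 47 \left(\left(18 + 4^{2} + 9 \cdot 4\right) + 0\right) + 146 = - 47 \left(\left(18 + 16 + 36\right) + 0\right) + 146 = - 47 \left(70 + 0\right) + 146 = \left(-47\right) 70 + 146 = -3290 + 146 = -3144$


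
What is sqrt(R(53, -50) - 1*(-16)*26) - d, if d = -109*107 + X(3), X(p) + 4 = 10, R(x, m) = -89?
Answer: 11657 + sqrt(327) ≈ 11675.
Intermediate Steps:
X(p) = 6 (X(p) = -4 + 10 = 6)
d = -11657 (d = -109*107 + 6 = -11663 + 6 = -11657)
sqrt(R(53, -50) - 1*(-16)*26) - d = sqrt(-89 - 1*(-16)*26) - 1*(-11657) = sqrt(-89 + 16*26) + 11657 = sqrt(-89 + 416) + 11657 = sqrt(327) + 11657 = 11657 + sqrt(327)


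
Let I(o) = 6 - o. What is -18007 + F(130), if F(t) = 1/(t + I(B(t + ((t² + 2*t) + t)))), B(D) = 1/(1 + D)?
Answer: -42663157364/2369255 ≈ -18007.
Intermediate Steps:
F(t) = 1/(6 + t - 1/(1 + t² + 4*t)) (F(t) = 1/(t + (6 - 1/(1 + (t + ((t² + 2*t) + t))))) = 1/(t + (6 - 1/(1 + (t + (t² + 3*t))))) = 1/(t + (6 - 1/(1 + (t² + 4*t)))) = 1/(t + (6 - 1/(1 + t² + 4*t))) = 1/(6 + t - 1/(1 + t² + 4*t)))
-18007 + F(130) = -18007 + 1/(6 + 130 - 1/(1 + 130*(4 + 130))) = -18007 + 1/(6 + 130 - 1/(1 + 130*134)) = -18007 + 1/(6 + 130 - 1/(1 + 17420)) = -18007 + 1/(6 + 130 - 1/17421) = -18007 + 1/(2369255/17421) = -18007 + 17421/2369255 = -42663157364/2369255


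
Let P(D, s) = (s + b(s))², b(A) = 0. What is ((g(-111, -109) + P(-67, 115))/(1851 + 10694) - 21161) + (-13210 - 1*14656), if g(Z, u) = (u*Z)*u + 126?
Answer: -123269831/2509 ≈ -49131.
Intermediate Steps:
g(Z, u) = 126 + Z*u² (g(Z, u) = (Z*u)*u + 126 = Z*u² + 126 = 126 + Z*u²)
P(D, s) = s² (P(D, s) = (s + 0)² = s²)
((g(-111, -109) + P(-67, 115))/(1851 + 10694) - 21161) + (-13210 - 1*14656) = (((126 - 111*(-109)²) + 115²)/(1851 + 10694) - 21161) + (-13210 - 1*14656) = (((126 - 111*11881) + 13225)/12545 - 21161) + (-13210 - 14656) = (((126 - 1318791) + 13225)*(1/12545) - 21161) - 27866 = ((-1318665 + 13225)*(1/12545) - 21161) - 27866 = (-1305440*1/12545 - 21161) - 27866 = (-261088/2509 - 21161) - 27866 = -53354037/2509 - 27866 = -123269831/2509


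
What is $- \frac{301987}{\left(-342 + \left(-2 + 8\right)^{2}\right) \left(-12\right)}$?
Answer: $- \frac{301987}{3672} \approx -82.24$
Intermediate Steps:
$- \frac{301987}{\left(-342 + \left(-2 + 8\right)^{2}\right) \left(-12\right)} = - \frac{301987}{\left(-342 + 6^{2}\right) \left(-12\right)} = - \frac{301987}{\left(-342 + 36\right) \left(-12\right)} = - \frac{301987}{\left(-306\right) \left(-12\right)} = - \frac{301987}{3672}$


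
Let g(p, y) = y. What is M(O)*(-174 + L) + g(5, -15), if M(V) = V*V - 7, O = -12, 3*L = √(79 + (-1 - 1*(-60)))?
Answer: -23853 + 137*√138/3 ≈ -23317.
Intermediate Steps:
L = √138/3 (L = √(79 + (-1 - 1*(-60)))/3 = √(79 + (-1 + 60))/3 = √(79 + 59)/3 = √138/3 ≈ 3.9158)
M(V) = -7 + V² (M(V) = V² - 7 = -7 + V²)
M(O)*(-174 + L) + g(5, -15) = (-7 + (-12)²)*(-174 + √138/3) - 15 = (-7 + 144)*(-174 + √138/3) - 15 = 137*(-174 + √138/3) - 15 = (-23838 + 137*√138/3) - 15 = -23853 + 137*√138/3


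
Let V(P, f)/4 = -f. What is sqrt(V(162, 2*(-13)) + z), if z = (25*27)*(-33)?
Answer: I*sqrt(22171) ≈ 148.9*I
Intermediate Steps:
V(P, f) = -4*f (V(P, f) = 4*(-f) = -4*f)
z = -22275 (z = 675*(-33) = -22275)
sqrt(V(162, 2*(-13)) + z) = sqrt(-8*(-13) - 22275) = sqrt(-4*(-26) - 22275) = sqrt(104 - 22275) = sqrt(-22171) = I*sqrt(22171)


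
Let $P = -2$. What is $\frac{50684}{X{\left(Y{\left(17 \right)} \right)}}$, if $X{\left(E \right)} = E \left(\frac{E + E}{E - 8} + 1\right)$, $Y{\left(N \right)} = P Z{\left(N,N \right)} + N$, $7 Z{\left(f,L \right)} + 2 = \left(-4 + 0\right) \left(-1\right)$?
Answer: $\frac{20932492}{33235} \approx 629.83$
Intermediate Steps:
$Z{\left(f,L \right)} = \frac{2}{7}$ ($Z{\left(f,L \right)} = - \frac{2}{7} + \frac{\left(-4 + 0\right) \left(-1\right)}{7} = - \frac{2}{7} + \frac{\left(-4\right) \left(-1\right)}{7} = - \frac{2}{7} + \frac{1}{7} \cdot 4 = - \frac{2}{7} + \frac{4}{7} = \frac{2}{7}$)
$Y{\left(N \right)} = - \frac{4}{7} + N$ ($Y{\left(N \right)} = \left(-2\right) \frac{2}{7} + N = - \frac{4}{7} + N$)
$X{\left(E \right)} = E \left(1 + \frac{2 E}{-8 + E}\right)$ ($X{\left(E \right)} = E \left(\frac{2 E}{-8 + E} + 1\right) = E \left(1 + \frac{2 E}{-8 + E}\right)$)
$\frac{50684}{X{\left(Y{\left(17 \right)} \right)}} = \frac{50684}{\left(- \frac{4}{7} + 17\right) \frac{1}{-8 + \left(- \frac{4}{7} + 17\right)} \left(-8 + 3 \left(- \frac{4}{7} + 17\right)\right)} = \frac{50684}{\frac{115}{7} \frac{1}{-8 + \frac{115}{7}} \left(-8 + 3 \cdot \frac{115}{7}\right)} = \frac{50684}{\frac{115}{7} \frac{1}{\frac{59}{7}} \left(-8 + \frac{345}{7}\right)} = \frac{50684}{\frac{115}{7} \cdot \frac{7}{59} \cdot \frac{289}{7}} = \frac{50684}{\frac{33235}{413}} = 50684 \cdot \frac{413}{33235} = \frac{20932492}{33235}$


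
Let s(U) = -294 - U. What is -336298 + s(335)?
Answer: -336927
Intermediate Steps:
-336298 + s(335) = -336298 + (-294 - 1*335) = -336298 + (-294 - 335) = -336298 - 629 = -336927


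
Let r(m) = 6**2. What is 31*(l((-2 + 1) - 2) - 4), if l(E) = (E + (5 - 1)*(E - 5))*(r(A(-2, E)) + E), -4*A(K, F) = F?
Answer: -35929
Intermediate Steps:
A(K, F) = -F/4
r(m) = 36
l(E) = (-20 + 5*E)*(36 + E) (l(E) = (E + (5 - 1)*(E - 5))*(36 + E) = (E + 4*(-5 + E))*(36 + E) = (E + (-20 + 4*E))*(36 + E) = (-20 + 5*E)*(36 + E))
31*(l((-2 + 1) - 2) - 4) = 31*((-720 + 5*((-2 + 1) - 2)**2 + 160*((-2 + 1) - 2)) - 4) = 31*((-720 + 5*(-1 - 2)**2 + 160*(-1 - 2)) - 4) = 31*((-720 + 5*(-3)**2 + 160*(-3)) - 4) = 31*((-720 + 5*9 - 480) - 4) = 31*((-720 + 45 - 480) - 4) = 31*(-1155 - 4) = 31*(-1159) = -35929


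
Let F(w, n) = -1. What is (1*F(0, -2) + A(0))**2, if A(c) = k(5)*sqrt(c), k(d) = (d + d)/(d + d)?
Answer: 1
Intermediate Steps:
k(d) = 1 (k(d) = (2*d)/((2*d)) = (2*d)*(1/(2*d)) = 1)
A(c) = sqrt(c) (A(c) = 1*sqrt(c) = sqrt(c))
(1*F(0, -2) + A(0))**2 = (1*(-1) + sqrt(0))**2 = (-1 + 0)**2 = (-1)**2 = 1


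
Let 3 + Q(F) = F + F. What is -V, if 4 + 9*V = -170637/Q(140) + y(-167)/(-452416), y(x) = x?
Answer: 77700139661/1127873088 ≈ 68.891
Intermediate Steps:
Q(F) = -3 + 2*F (Q(F) = -3 + (F + F) = -3 + 2*F)
V = -77700139661/1127873088 (V = -4/9 + (-170637/(-3 + 2*140) - 167/(-452416))/9 = -4/9 + (-170637/(-3 + 280) - 167*(-1/452416))/9 = -4/9 + (-170637/277 + 167/452416)/9 = -4/9 + (⅑)*(-77198862733/125319232) = -4/9 - 77198862733/1127873088 = -77700139661/1127873088 ≈ -68.891)
-V = -1*(-77700139661/1127873088) = 77700139661/1127873088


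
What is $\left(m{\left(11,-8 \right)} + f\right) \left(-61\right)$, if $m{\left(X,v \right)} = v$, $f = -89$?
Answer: $5917$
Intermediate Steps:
$\left(m{\left(11,-8 \right)} + f\right) \left(-61\right) = \left(-8 - 89\right) \left(-61\right) = \left(-97\right) \left(-61\right) = 5917$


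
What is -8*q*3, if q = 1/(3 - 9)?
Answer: 4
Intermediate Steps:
q = -⅙ (q = 1/(-6) = -⅙ ≈ -0.16667)
-8*q*3 = -8*(-⅙)*3 = (4/3)*3 = 4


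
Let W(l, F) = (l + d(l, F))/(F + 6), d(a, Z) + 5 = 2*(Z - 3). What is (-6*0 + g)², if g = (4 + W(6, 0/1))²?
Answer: 130321/1296 ≈ 100.56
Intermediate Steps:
d(a, Z) = -11 + 2*Z (d(a, Z) = -5 + 2*(Z - 3) = -5 + 2*(-3 + Z) = -5 + (-6 + 2*Z) = -11 + 2*Z)
W(l, F) = (-11 + l + 2*F)/(6 + F) (W(l, F) = (l + (-11 + 2*F))/(F + 6) = (-11 + l + 2*F)/(6 + F))
g = 361/36 (g = (4 + (-11 + 6 + 2*(0/1))/(6 + 0/1))² = (4 + (-11 + 6 + 2*(0*1))/(6 + 0*1))² = (4 + (-11 + 6 + 2*0)/(6 + 0))² = (4 + (-11 + 6 + 0)/6)² = (4 + (⅙)*(-5))² = (4 - ⅚)² = (19/6)² = 361/36 ≈ 10.028)
(-6*0 + g)² = (-6*0 + 361/36)² = (0 + 361/36)² = (361/36)² = 130321/1296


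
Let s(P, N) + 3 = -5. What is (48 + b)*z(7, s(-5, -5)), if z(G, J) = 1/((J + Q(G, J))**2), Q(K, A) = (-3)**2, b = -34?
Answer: 14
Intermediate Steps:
s(P, N) = -8 (s(P, N) = -3 - 5 = -8)
Q(K, A) = 9
z(G, J) = (9 + J)**(-2) (z(G, J) = 1/((J + 9)**2) = 1/((9 + J)**2) = (9 + J)**(-2))
(48 + b)*z(7, s(-5, -5)) = (48 - 34)/(9 - 8)**2 = 14/1**2 = 14*1 = 14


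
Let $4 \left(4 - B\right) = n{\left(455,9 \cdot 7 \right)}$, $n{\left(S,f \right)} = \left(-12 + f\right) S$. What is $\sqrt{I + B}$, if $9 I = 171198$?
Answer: $\frac{\sqrt{52899}}{2} \approx 115.0$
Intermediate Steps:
$I = 19022$ ($I = \frac{1}{9} \cdot 171198 = 19022$)
$n{\left(S,f \right)} = S \left(-12 + f\right)$
$B = - \frac{23189}{4}$ ($B = 4 - \frac{455 \left(-12 + 9 \cdot 7\right)}{4} = 4 - \frac{455 \left(-12 + 63\right)}{4} = 4 - \frac{455 \cdot 51}{4} = 4 - \frac{23205}{4} = - \frac{23189}{4} \approx -5797.3$)
$\sqrt{I + B} = \sqrt{19022 - \frac{23189}{4}} = \sqrt{\frac{52899}{4}} = \frac{\sqrt{52899}}{2}$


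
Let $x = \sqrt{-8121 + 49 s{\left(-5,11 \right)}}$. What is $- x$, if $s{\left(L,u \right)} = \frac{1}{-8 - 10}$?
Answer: $- \frac{i \sqrt{292454}}{6} \approx - 90.132 i$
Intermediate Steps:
$s{\left(L,u \right)} = - \frac{1}{18}$ ($s{\left(L,u \right)} = \frac{1}{-18} = - \frac{1}{18}$)
$x = \frac{i \sqrt{292454}}{6}$ ($x = \sqrt{-8121 + 49 \left(- \frac{1}{18}\right)} = \sqrt{-8121 - \frac{49}{18}} = \sqrt{- \frac{146227}{18}} = \frac{i \sqrt{292454}}{6} \approx 90.132 i$)
$- x = - \frac{i \sqrt{292454}}{6}$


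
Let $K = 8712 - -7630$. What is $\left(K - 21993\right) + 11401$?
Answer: $5750$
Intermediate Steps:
$K = 16342$ ($K = 8712 + 7630 = 16342$)
$\left(K - 21993\right) + 11401 = \left(16342 - 21993\right) + 11401 = -5651 + 11401 = 5750$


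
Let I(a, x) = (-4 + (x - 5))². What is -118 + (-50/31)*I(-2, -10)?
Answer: -21708/31 ≈ -700.26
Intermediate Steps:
I(a, x) = (-9 + x)² (I(a, x) = (-4 + (-5 + x))² = (-9 + x)²)
-118 + (-50/31)*I(-2, -10) = -118 + (-50/31)*(-9 - 10)² = -118 - 50*1/31*(-19)² = -118 - 50/31*361 = -118 - 18050/31 = -21708/31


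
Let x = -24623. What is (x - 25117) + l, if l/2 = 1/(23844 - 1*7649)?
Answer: -805539298/16195 ≈ -49740.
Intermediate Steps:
l = 2/16195 (l = 2/(23844 - 1*7649) = 2/(23844 - 7649) = 2/16195 ≈ 0.00012350)
(x - 25117) + l = (-24623 - 25117) + 2/16195 = -49740 + 2/16195 = -805539298/16195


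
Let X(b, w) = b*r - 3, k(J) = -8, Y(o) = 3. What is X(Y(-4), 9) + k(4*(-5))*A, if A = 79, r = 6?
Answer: -617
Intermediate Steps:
X(b, w) = -3 + 6*b (X(b, w) = b*6 - 3 = 6*b - 3 = -3 + 6*b)
X(Y(-4), 9) + k(4*(-5))*A = (-3 + 6*3) - 8*79 = (-3 + 18) - 632 = 15 - 632 = -617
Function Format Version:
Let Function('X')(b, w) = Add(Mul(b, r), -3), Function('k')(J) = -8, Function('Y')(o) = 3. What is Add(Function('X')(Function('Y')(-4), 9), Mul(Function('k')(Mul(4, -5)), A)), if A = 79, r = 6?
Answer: -617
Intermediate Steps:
Function('X')(b, w) = Add(-3, Mul(6, b)) (Function('X')(b, w) = Add(Mul(b, 6), -3) = Add(Mul(6, b), -3) = Add(-3, Mul(6, b)))
Add(Function('X')(Function('Y')(-4), 9), Mul(Function('k')(Mul(4, -5)), A)) = Add(Add(-3, Mul(6, 3)), Mul(-8, 79)) = Add(Add(-3, 18), -632) = Add(15, -632) = -617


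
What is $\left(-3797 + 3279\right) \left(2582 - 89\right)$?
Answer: $-1291374$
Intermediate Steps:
$\left(-3797 + 3279\right) \left(2582 - 89\right) = \left(-518\right) 2493 = -1291374$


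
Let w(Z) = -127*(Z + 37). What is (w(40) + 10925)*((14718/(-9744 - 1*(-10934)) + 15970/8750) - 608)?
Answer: -10122475896/14875 ≈ -6.8050e+5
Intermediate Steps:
w(Z) = -4699 - 127*Z (w(Z) = -127*(37 + Z) = -4699 - 127*Z)
(w(40) + 10925)*((14718/(-9744 - 1*(-10934)) + 15970/8750) - 608) = ((-4699 - 127*40) + 10925)*((14718/(-9744 - 1*(-10934)) + 15970/8750) - 608) = ((-4699 - 5080) + 10925)*((14718/(-9744 + 10934) + 15970*(1/8750)) - 608) = (-9779 + 10925)*((14718/1190 + 1597/875) - 608) = 1146*((14718*(1/1190) + 1597/875) - 608) = 1146*((7359/595 + 1597/875) - 608) = 1146*(211124/14875 - 608) = 1146*(-8832876/14875) = -10122475896/14875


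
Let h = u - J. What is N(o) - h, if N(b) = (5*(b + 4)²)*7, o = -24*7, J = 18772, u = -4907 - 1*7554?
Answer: 972593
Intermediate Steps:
u = -12461 (u = -4907 - 7554 = -12461)
h = -31233 (h = -12461 - 1*18772 = -12461 - 18772 = -31233)
o = -168
N(b) = 35*(4 + b)² (N(b) = (5*(4 + b)²)*7 = 35*(4 + b)²)
N(o) - h = 35*(4 - 168)² - 1*(-31233) = 35*(-164)² + 31233 = 35*26896 + 31233 = 941360 + 31233 = 972593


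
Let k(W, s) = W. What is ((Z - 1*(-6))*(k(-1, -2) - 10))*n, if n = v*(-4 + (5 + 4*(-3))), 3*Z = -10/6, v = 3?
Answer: 5929/3 ≈ 1976.3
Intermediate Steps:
Z = -5/9 (Z = (-10/6)/3 = (-10*1/6)/3 = (1/3)*(-5/3) = -5/9 ≈ -0.55556)
n = -33 (n = 3*(-4 + (5 + 4*(-3))) = 3*(-4 + (5 - 12)) = 3*(-4 - 7) = 3*(-11) = -33)
((Z - 1*(-6))*(k(-1, -2) - 10))*n = ((-5/9 - 1*(-6))*(-1 - 10))*(-33) = ((-5/9 + 6)*(-11))*(-33) = ((49/9)*(-11))*(-33) = -539/9*(-33) = 5929/3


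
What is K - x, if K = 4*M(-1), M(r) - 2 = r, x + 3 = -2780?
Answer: 2787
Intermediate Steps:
x = -2783 (x = -3 - 2780 = -2783)
M(r) = 2 + r
K = 4 (K = 4*(2 - 1) = 4*1 = 4)
K - x = 4 - 1*(-2783) = 4 + 2783 = 2787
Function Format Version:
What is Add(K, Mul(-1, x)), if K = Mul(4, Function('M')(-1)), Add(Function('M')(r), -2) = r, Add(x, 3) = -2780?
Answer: 2787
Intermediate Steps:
x = -2783 (x = Add(-3, -2780) = -2783)
Function('M')(r) = Add(2, r)
K = 4 (K = Mul(4, Add(2, -1)) = Mul(4, 1) = 4)
Add(K, Mul(-1, x)) = Add(4, Mul(-1, -2783)) = Add(4, 2783) = 2787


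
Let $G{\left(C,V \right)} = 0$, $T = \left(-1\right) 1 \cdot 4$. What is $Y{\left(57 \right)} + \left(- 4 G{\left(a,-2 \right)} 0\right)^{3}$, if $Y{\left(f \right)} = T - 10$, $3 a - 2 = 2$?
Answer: $-14$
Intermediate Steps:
$a = \frac{4}{3}$ ($a = \frac{2}{3} + \frac{1}{3} \cdot 2 = \frac{2}{3} + \frac{2}{3} = \frac{4}{3} \approx 1.3333$)
$T = -4$ ($T = \left(-1\right) 4 = -4$)
$Y{\left(f \right)} = -14$ ($Y{\left(f \right)} = -4 - 10 = -14$)
$Y{\left(57 \right)} + \left(- 4 G{\left(a,-2 \right)} 0\right)^{3} = -14 + \left(\left(-4\right) 0 \cdot 0\right)^{3} = -14 + \left(0 \cdot 0\right)^{3} = -14 + 0^{3} = -14 + 0 = -14$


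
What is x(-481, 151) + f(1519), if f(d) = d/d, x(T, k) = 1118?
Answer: 1119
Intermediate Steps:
f(d) = 1
x(-481, 151) + f(1519) = 1118 + 1 = 1119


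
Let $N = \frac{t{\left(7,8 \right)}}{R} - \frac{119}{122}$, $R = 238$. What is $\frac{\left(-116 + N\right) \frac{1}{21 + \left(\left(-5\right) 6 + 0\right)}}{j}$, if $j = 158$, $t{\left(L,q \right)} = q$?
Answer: $\frac{1697761}{20644596} \approx 0.082238$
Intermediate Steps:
$N = - \frac{13673}{14518}$ ($N = \frac{8}{238} - \frac{119}{122} = 8 \cdot \frac{1}{238} - \frac{119}{122} = \frac{4}{119} - \frac{119}{122} = - \frac{13673}{14518} \approx -0.9418$)
$\frac{\left(-116 + N\right) \frac{1}{21 + \left(\left(-5\right) 6 + 0\right)}}{j} = \frac{\left(-116 - \frac{13673}{14518}\right) \frac{1}{21 + \left(\left(-5\right) 6 + 0\right)}}{158} = - \frac{1697761}{14518 \left(21 + \left(-30 + 0\right)\right)} \frac{1}{158} = - \frac{1697761}{14518 \left(21 - 30\right)} \frac{1}{158} = - \frac{1697761}{14518 \left(-9\right)} \frac{1}{158} = \left(- \frac{1697761}{14518}\right) \left(- \frac{1}{9}\right) \frac{1}{158} = \frac{1697761}{130662} \cdot \frac{1}{158} = \frac{1697761}{20644596}$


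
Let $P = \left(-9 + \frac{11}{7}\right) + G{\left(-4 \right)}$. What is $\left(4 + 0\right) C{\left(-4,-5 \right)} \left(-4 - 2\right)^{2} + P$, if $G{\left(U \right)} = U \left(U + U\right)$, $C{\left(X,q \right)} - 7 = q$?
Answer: $\frac{2188}{7} \approx 312.57$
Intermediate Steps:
$C{\left(X,q \right)} = 7 + q$
$G{\left(U \right)} = 2 U^{2}$ ($G{\left(U \right)} = U 2 U = 2 U^{2}$)
$P = \frac{172}{7}$ ($P = \left(-9 + \frac{11}{7}\right) + 2 \left(-4\right)^{2} = \left(-9 + 11 \cdot \frac{1}{7}\right) + 2 \cdot 16 = \left(-9 + \frac{11}{7}\right) + 32 = - \frac{52}{7} + 32 = \frac{172}{7} \approx 24.571$)
$\left(4 + 0\right) C{\left(-4,-5 \right)} \left(-4 - 2\right)^{2} + P = \left(4 + 0\right) \left(7 - 5\right) \left(-4 - 2\right)^{2} + \frac{172}{7} = 4 \cdot 2 \left(-6\right)^{2} + \frac{172}{7} = 8 \cdot 36 + \frac{172}{7} = 288 + \frac{172}{7} = \frac{2188}{7}$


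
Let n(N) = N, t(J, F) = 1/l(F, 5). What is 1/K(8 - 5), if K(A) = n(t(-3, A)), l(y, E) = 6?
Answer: 6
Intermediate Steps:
t(J, F) = ⅙ (t(J, F) = 1/6 = 1*(⅙) = ⅙)
K(A) = ⅙
1/K(8 - 5) = 1/(⅙) = 6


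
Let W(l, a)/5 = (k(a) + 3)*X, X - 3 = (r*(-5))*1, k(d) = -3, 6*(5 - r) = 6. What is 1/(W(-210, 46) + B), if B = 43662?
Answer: 1/43662 ≈ 2.2903e-5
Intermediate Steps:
r = 4 (r = 5 - ⅙*6 = 5 - 1 = 4)
X = -17 (X = 3 + (4*(-5))*1 = 3 - 20*1 = 3 - 20 = -17)
W(l, a) = 0 (W(l, a) = 5*((-3 + 3)*(-17)) = 5*(0*(-17)) = 5*0 = 0)
1/(W(-210, 46) + B) = 1/(0 + 43662) = 1/43662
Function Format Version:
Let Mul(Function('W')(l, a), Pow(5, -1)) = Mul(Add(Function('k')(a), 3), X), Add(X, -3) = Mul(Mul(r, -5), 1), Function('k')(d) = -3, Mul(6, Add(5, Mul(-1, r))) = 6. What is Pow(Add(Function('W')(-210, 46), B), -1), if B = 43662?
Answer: Rational(1, 43662) ≈ 2.2903e-5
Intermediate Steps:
r = 4 (r = Add(5, Mul(Rational(-1, 6), 6)) = Add(5, -1) = 4)
X = -17 (X = Add(3, Mul(Mul(4, -5), 1)) = Add(3, Mul(-20, 1)) = Add(3, -20) = -17)
Function('W')(l, a) = 0 (Function('W')(l, a) = Mul(5, Mul(Add(-3, 3), -17)) = Mul(5, Mul(0, -17)) = Mul(5, 0) = 0)
Pow(Add(Function('W')(-210, 46), B), -1) = Pow(Add(0, 43662), -1) = Pow(43662, -1) = Rational(1, 43662)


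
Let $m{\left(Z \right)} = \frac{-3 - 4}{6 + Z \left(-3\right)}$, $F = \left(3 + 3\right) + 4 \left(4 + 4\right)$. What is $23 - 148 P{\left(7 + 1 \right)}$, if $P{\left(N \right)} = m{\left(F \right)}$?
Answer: $\frac{362}{27} \approx 13.407$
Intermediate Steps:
$F = 38$ ($F = 6 + 4 \cdot 8 = 6 + 32 = 38$)
$m{\left(Z \right)} = - \frac{7}{6 - 3 Z}$
$P{\left(N \right)} = \frac{7}{108}$ ($P{\left(N \right)} = \frac{7}{3 \left(-2 + 38\right)} = \frac{7}{3 \cdot 36} = \frac{7}{3} \cdot \frac{1}{36} = \frac{7}{108}$)
$23 - 148 P{\left(7 + 1 \right)} = 23 - \frac{259}{27} = \frac{362}{27}$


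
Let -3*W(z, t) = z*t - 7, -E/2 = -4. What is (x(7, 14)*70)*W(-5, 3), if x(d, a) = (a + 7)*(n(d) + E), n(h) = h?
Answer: 161700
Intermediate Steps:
E = 8 (E = -2*(-4) = 8)
W(z, t) = 7/3 - t*z/3 (W(z, t) = -(z*t - 7)/3 = -(t*z - 7)/3 = -(-7 + t*z)/3 = 7/3 - t*z/3)
x(d, a) = (7 + a)*(8 + d) (x(d, a) = (a + 7)*(d + 8) = (7 + a)*(8 + d))
(x(7, 14)*70)*W(-5, 3) = ((56 + 7*7 + 8*14 + 14*7)*70)*(7/3 - ⅓*3*(-5)) = ((56 + 49 + 112 + 98)*70)*(7/3 + 5) = (315*70)*(22/3) = 22050*(22/3) = 161700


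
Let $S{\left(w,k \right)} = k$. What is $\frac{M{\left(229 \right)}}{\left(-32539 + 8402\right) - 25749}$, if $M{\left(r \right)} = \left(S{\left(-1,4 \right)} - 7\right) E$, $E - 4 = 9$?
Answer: $\frac{39}{49886} \approx 0.00078178$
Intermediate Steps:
$E = 13$ ($E = 4 + 9 = 13$)
$M{\left(r \right)} = -39$ ($M{\left(r \right)} = \left(4 - 7\right) 13 = \left(-3\right) 13 = -39$)
$\frac{M{\left(229 \right)}}{\left(-32539 + 8402\right) - 25749} = - \frac{39}{\left(-32539 + 8402\right) - 25749} = - \frac{39}{-24137 - 25749} = - \frac{39}{-49886} = \left(-39\right) \left(- \frac{1}{49886}\right) = \frac{39}{49886}$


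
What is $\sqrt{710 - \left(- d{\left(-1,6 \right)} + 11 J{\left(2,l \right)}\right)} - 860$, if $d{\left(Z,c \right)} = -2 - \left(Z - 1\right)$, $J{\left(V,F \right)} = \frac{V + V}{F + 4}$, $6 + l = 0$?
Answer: $-860 + 2 \sqrt{183} \approx -832.94$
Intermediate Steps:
$l = -6$ ($l = -6 + 0 = -6$)
$J{\left(V,F \right)} = \frac{2 V}{4 + F}$
$d{\left(Z,c \right)} = -1 - Z$ ($d{\left(Z,c \right)} = -2 - \left(Z - 1\right) = -2 - \left(-1 + Z\right) = -1 - Z$)
$\sqrt{710 - \left(- d{\left(-1,6 \right)} + 11 J{\left(2,l \right)}\right)} - 860 = \sqrt{710 - 11 \cdot 2 \cdot 2 \frac{1}{4 - 6}} - 860 = \sqrt{710 + \left(- 11 \cdot 2 \cdot 2 \frac{1}{-2} + \left(-1 + 1\right)\right)} - 860 = \sqrt{710 + \left(- 11 \cdot 2 \cdot 2 \left(- \frac{1}{2}\right) + 0\right)} - 860 = \sqrt{710 + \left(\left(-11\right) \left(-2\right) + 0\right)} - 860 = \sqrt{710 + \left(22 + 0\right)} - 860 = \sqrt{710 + 22} - 860 = \sqrt{732} - 860 = 2 \sqrt{183} - 860 = -860 + 2 \sqrt{183}$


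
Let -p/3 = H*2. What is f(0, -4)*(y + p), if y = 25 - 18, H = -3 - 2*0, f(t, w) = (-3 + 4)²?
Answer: 25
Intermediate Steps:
f(t, w) = 1 (f(t, w) = 1² = 1)
H = -3 (H = -3 + 0 = -3)
y = 7
p = 18 (p = -(-9)*2 = -3*(-6) = 18)
f(0, -4)*(y + p) = 1*(7 + 18) = 1*25 = 25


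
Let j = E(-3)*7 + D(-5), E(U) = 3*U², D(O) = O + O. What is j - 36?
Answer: 143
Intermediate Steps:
D(O) = 2*O
j = 179 (j = (3*(-3)²)*7 + 2*(-5) = (3*9)*7 - 10 = 27*7 - 10 = 189 - 10 = 179)
j - 36 = 179 - 36 = 143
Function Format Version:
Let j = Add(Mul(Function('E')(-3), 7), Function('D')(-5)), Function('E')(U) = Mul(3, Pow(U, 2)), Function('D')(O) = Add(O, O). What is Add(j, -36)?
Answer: 143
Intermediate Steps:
Function('D')(O) = Mul(2, O)
j = 179 (j = Add(Mul(Mul(3, Pow(-3, 2)), 7), Mul(2, -5)) = Add(Mul(Mul(3, 9), 7), -10) = Add(Mul(27, 7), -10) = Add(189, -10) = 179)
Add(j, -36) = Add(179, -36) = 143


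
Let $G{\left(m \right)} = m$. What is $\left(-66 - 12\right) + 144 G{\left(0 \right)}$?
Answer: $-78$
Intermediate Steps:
$\left(-66 - 12\right) + 144 G{\left(0 \right)} = \left(-66 - 12\right) + 144 \cdot 0 = -78 + 0 = -78$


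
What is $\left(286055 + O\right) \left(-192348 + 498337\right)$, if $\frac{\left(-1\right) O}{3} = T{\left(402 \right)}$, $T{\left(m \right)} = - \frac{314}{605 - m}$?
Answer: $\frac{17768813970823}{203} \approx 8.7531 \cdot 10^{10}$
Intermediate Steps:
$O = \frac{942}{203}$ ($O = - 3 \frac{314}{-605 + 402} = - 3 \frac{314}{-203} = - 3 \cdot 314 \left(- \frac{1}{203}\right) = \left(-3\right) \left(- \frac{314}{203}\right) = \frac{942}{203} \approx 4.6404$)
$\left(286055 + O\right) \left(-192348 + 498337\right) = \left(286055 + \frac{942}{203}\right) \left(-192348 + 498337\right) = \frac{58070107}{203} \cdot 305989 = \frac{17768813970823}{203}$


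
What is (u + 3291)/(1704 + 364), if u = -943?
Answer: 587/517 ≈ 1.1354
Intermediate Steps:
(u + 3291)/(1704 + 364) = (-943 + 3291)/(1704 + 364) = 2348/2068 = 2348*(1/2068) = 587/517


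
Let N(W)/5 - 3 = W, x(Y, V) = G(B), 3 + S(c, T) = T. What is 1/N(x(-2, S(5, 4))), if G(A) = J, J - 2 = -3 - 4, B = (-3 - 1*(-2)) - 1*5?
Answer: -⅒ ≈ -0.10000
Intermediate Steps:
B = -6 (B = (-3 + 2) - 5 = -1 - 5 = -6)
J = -5 (J = 2 + (-3 - 4) = 2 - 7 = -5)
S(c, T) = -3 + T
G(A) = -5
x(Y, V) = -5
N(W) = 15 + 5*W
1/N(x(-2, S(5, 4))) = 1/(15 + 5*(-5)) = 1/(15 - 25) = 1/(-10) = -⅒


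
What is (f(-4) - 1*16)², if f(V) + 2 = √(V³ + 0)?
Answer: 260 - 288*I ≈ 260.0 - 288.0*I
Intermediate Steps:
f(V) = -2 + √(V³) (f(V) = -2 + √(V³ + 0) = -2 + √(V³))
(f(-4) - 1*16)² = ((-2 + √((-4)³)) - 1*16)² = ((-2 + √(-64)) - 16)² = ((-2 + 8*I) - 16)² = (-18 + 8*I)²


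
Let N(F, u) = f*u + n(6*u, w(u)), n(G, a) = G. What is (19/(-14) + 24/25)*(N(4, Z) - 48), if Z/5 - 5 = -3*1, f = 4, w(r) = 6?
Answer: -3614/175 ≈ -20.651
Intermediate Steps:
Z = 10 (Z = 25 + 5*(-3*1) = 25 + 5*(-3) = 25 - 15 = 10)
N(F, u) = 10*u (N(F, u) = 4*u + 6*u = 10*u)
(19/(-14) + 24/25)*(N(4, Z) - 48) = (19/(-14) + 24/25)*(10*10 - 48) = (19*(-1/14) + 24*(1/25))*(100 - 48) = (-19/14 + 24/25)*52 = -139/350*52 = -3614/175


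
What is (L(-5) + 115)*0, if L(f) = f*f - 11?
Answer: 0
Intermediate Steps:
L(f) = -11 + f² (L(f) = f² - 11 = -11 + f²)
(L(-5) + 115)*0 = ((-11 + (-5)²) + 115)*0 = ((-11 + 25) + 115)*0 = (14 + 115)*0 = 129*0 = 0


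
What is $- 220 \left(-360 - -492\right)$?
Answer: $-29040$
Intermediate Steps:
$- 220 \left(-360 - -492\right) = - 220 \left(-360 + 492\right) = \left(-220\right) 132 = -29040$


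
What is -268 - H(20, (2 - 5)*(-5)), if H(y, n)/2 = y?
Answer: -308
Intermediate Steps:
H(y, n) = 2*y
-268 - H(20, (2 - 5)*(-5)) = -268 - 2*20 = -268 - 1*40 = -268 - 40 = -308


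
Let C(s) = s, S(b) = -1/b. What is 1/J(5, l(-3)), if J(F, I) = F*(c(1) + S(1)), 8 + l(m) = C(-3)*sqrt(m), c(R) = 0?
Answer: -1/5 ≈ -0.20000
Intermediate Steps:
l(m) = -8 - 3*sqrt(m)
J(F, I) = -F (J(F, I) = F*(0 - 1/1) = F*(0 - 1*1) = F*(0 - 1) = F*(-1) = -F)
1/J(5, l(-3)) = 1/(-1*5) = 1/(-5) = -1/5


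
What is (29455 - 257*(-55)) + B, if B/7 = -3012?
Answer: 22506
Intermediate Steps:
B = -21084 (B = 7*(-3012) = -21084)
(29455 - 257*(-55)) + B = (29455 - 257*(-55)) - 21084 = (29455 + 14135) - 21084 = 43590 - 21084 = 22506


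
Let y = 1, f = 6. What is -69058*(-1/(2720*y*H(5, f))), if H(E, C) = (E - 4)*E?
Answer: 34529/6800 ≈ 5.0778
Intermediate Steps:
H(E, C) = E*(-4 + E) (H(E, C) = (-4 + E)*E = E*(-4 + E))
-69058*(-1/(2720*y*H(5, f))) = -69058*(-1/(13600*(-4 + 5))) = -69058/((-2720*5*1)) = -69058/((-2720*5)) = -69058/((-680*20)) = -69058/(-13600) = -69058*(-1/13600) = 34529/6800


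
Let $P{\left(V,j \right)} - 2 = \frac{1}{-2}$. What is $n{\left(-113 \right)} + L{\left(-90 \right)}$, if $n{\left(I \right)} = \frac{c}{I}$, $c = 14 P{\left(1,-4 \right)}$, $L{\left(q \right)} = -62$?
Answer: $- \frac{7027}{113} \approx -62.186$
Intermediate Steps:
$P{\left(V,j \right)} = \frac{3}{2}$ ($P{\left(V,j \right)} = 2 + \frac{1}{-2} = 2 - \frac{1}{2} = \frac{3}{2}$)
$c = 21$ ($c = 14 \cdot \frac{3}{2} = 21$)
$n{\left(I \right)} = \frac{21}{I}$
$n{\left(-113 \right)} + L{\left(-90 \right)} = \frac{21}{-113} - 62 = 21 \left(- \frac{1}{113}\right) - 62 = - \frac{21}{113} - 62 = - \frac{7027}{113}$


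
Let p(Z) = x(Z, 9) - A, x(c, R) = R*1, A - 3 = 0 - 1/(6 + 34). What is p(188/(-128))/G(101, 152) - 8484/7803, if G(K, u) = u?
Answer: -16567399/15814080 ≈ -1.0476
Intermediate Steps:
A = 119/40 (A = 3 + (0 - 1/(6 + 34)) = 3 + (0 - 1/40) = 3 - 1/40 = 119/40 ≈ 2.9750)
x(c, R) = R
p(Z) = 241/40 (p(Z) = 9 - 1*119/40 = 9 - 119/40 = 241/40)
p(188/(-128))/G(101, 152) - 8484/7803 = (241/40)/152 - 8484/7803 = (241/40)*(1/152) - 8484*1/7803 = 241/6080 - 2828/2601 = -16567399/15814080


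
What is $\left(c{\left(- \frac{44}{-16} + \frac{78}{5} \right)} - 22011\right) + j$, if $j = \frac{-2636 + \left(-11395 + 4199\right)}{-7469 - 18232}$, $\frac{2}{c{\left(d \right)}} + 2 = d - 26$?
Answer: $- \frac{109180139687}{4960293} \approx -22011.0$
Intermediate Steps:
$c{\left(d \right)} = \frac{2}{-28 + d}$ ($c{\left(d \right)} = \frac{2}{-2 + \left(d - 26\right)} = \frac{2}{-2 + \left(-26 + d\right)} = \frac{2}{-28 + d}$)
$j = \frac{9832}{25701}$ ($j = \frac{-2636 - 7196}{-7469 - 18232} = - \frac{9832}{-25701} = \left(-9832\right) \left(- \frac{1}{25701}\right) = \frac{9832}{25701} \approx 0.38255$)
$\left(c{\left(- \frac{44}{-16} + \frac{78}{5} \right)} - 22011\right) + j = \left(\frac{2}{-28 + \left(- \frac{44}{-16} + \frac{78}{5}\right)} - 22011\right) + \frac{9832}{25701} = \left(\frac{2}{-28 + \left(\left(-44\right) \left(- \frac{1}{16}\right) + 78 \cdot \frac{1}{5}\right)} - 22011\right) + \frac{9832}{25701} = \left(\frac{2}{-28 + \left(\frac{11}{4} + \frac{78}{5}\right)} - 22011\right) + \frac{9832}{25701} = \left(\frac{2}{-28 + \frac{367}{20}} - 22011\right) + \frac{9832}{25701} = \left(\frac{2}{- \frac{193}{20}} - 22011\right) + \frac{9832}{25701} = \left(2 \left(- \frac{20}{193}\right) - 22011\right) + \frac{9832}{25701} = \left(- \frac{40}{193} - 22011\right) + \frac{9832}{25701} = - \frac{4248163}{193} + \frac{9832}{25701} = - \frac{109180139687}{4960293}$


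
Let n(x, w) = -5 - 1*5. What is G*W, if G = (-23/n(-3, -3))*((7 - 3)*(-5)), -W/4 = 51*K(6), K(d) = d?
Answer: 56304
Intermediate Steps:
n(x, w) = -10 (n(x, w) = -5 - 5 = -10)
W = -1224 (W = -204*6 = -4*306 = -1224)
G = -46 (G = (-23/(-10))*((7 - 3)*(-5)) = (-23*(-⅒))*(4*(-5)) = (23/10)*(-20) = -46)
G*W = -46*(-1224) = 56304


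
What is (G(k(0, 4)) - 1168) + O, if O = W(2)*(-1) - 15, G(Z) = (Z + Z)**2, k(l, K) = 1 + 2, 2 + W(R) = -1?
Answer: -1144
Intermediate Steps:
W(R) = -3 (W(R) = -2 - 1 = -3)
k(l, K) = 3
G(Z) = 4*Z**2 (G(Z) = (2*Z)**2 = 4*Z**2)
O = -12 (O = -3*(-1) - 15 = 3 - 15 = -12)
(G(k(0, 4)) - 1168) + O = (4*3**2 - 1168) - 12 = (4*9 - 1168) - 12 = (36 - 1168) - 12 = -1132 - 12 = -1144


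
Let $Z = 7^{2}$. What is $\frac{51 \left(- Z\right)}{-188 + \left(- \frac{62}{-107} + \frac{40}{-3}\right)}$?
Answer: $\frac{114597}{9206} \approx 12.448$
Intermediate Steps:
$Z = 49$
$\frac{51 \left(- Z\right)}{-188 + \left(- \frac{62}{-107} + \frac{40}{-3}\right)} = \frac{51 \left(\left(-1\right) 49\right)}{-188 + \left(- \frac{62}{-107} + \frac{40}{-3}\right)} = \frac{51 \left(-49\right)}{-188 + \left(\left(-62\right) \left(- \frac{1}{107}\right) + 40 \left(- \frac{1}{3}\right)\right)} = - \frac{2499}{-188 + \left(\frac{62}{107} - \frac{40}{3}\right)} = - \frac{2499}{-188 - \frac{4094}{321}} = - \frac{2499}{- \frac{64442}{321}} = \left(-2499\right) \left(- \frac{321}{64442}\right) = \frac{114597}{9206}$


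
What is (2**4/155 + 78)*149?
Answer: 1803794/155 ≈ 11637.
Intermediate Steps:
(2**4/155 + 78)*149 = (16*(1/155) + 78)*149 = (16/155 + 78)*149 = (12106/155)*149 = 1803794/155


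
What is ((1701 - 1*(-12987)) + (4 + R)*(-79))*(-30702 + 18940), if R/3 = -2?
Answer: -174618652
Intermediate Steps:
R = -6 (R = 3*(-2) = -6)
((1701 - 1*(-12987)) + (4 + R)*(-79))*(-30702 + 18940) = ((1701 - 1*(-12987)) + (4 - 6)*(-79))*(-30702 + 18940) = ((1701 + 12987) - 2*(-79))*(-11762) = (14688 + 158)*(-11762) = 14846*(-11762) = -174618652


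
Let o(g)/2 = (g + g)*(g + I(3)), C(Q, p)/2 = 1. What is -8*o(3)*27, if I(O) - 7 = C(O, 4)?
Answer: -31104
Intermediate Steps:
C(Q, p) = 2 (C(Q, p) = 2*1 = 2)
I(O) = 9 (I(O) = 7 + 2 = 9)
o(g) = 4*g*(9 + g) (o(g) = 2*((g + g)*(g + 9)) = 2*((2*g)*(9 + g)) = 2*(2*g*(9 + g)) = 4*g*(9 + g))
-8*o(3)*27 = -32*3*(9 + 3)*27 = -32*3*12*27 = -8*144*27 = -1152*27 = -31104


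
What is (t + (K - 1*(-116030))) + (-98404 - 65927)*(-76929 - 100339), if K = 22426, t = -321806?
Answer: 29130444358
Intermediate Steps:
(t + (K - 1*(-116030))) + (-98404 - 65927)*(-76929 - 100339) = (-321806 + (22426 - 1*(-116030))) + (-98404 - 65927)*(-76929 - 100339) = (-321806 + (22426 + 116030)) - 164331*(-177268) = (-321806 + 138456) + 29130627708 = -183350 + 29130627708 = 29130444358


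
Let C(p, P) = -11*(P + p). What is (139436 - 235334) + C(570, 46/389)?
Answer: -39743858/389 ≈ -1.0217e+5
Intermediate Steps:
C(p, P) = -11*P - 11*p
(139436 - 235334) + C(570, 46/389) = (139436 - 235334) + (-506/389 - 11*570) = -95898 + (-506/389 - 6270) = -95898 - 2439536/389 = -39743858/389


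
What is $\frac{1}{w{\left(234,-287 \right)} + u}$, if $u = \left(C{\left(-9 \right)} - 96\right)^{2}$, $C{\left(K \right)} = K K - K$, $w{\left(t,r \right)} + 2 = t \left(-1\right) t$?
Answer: $- \frac{1}{54722} \approx -1.8274 \cdot 10^{-5}$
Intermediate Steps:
$w{\left(t,r \right)} = -2 - t^{2}$ ($w{\left(t,r \right)} = -2 + t \left(-1\right) t = -2 + - t t = -2 - t^{2}$)
$C{\left(K \right)} = K^{2} - K$
$u = 36$ ($u = \left(- 9 \left(-1 - 9\right) - 96\right)^{2} = \left(\left(-9\right) \left(-10\right) - 96\right)^{2} = \left(90 - 96\right)^{2} = \left(-6\right)^{2} = 36$)
$\frac{1}{w{\left(234,-287 \right)} + u} = \frac{1}{\left(-2 - 234^{2}\right) + 36} = \frac{1}{\left(-2 - 54756\right) + 36} = \frac{1}{-54758 + 36} = \frac{1}{-54722} = - \frac{1}{54722}$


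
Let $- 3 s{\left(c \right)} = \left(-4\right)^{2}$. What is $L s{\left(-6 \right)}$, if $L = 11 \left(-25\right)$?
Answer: $\frac{4400}{3} \approx 1466.7$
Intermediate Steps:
$L = -275$
$s{\left(c \right)} = - \frac{16}{3}$ ($s{\left(c \right)} = - \frac{\left(-4\right)^{2}}{3} = \left(- \frac{1}{3}\right) 16 = - \frac{16}{3}$)
$L s{\left(-6 \right)} = \left(-275\right) \left(- \frac{16}{3}\right) = \frac{4400}{3}$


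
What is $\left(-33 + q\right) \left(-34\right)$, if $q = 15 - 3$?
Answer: $714$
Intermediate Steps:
$q = 12$ ($q = 15 - 3 = 12$)
$\left(-33 + q\right) \left(-34\right) = \left(-33 + 12\right) \left(-34\right) = \left(-21\right) \left(-34\right) = 714$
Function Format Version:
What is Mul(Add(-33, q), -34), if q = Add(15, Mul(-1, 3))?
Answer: 714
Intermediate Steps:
q = 12 (q = Add(15, -3) = 12)
Mul(Add(-33, q), -34) = Mul(Add(-33, 12), -34) = Mul(-21, -34) = 714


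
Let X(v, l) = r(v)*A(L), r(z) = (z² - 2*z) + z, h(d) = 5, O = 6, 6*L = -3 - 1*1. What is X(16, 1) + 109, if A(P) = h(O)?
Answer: 1309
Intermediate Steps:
L = -⅔ (L = (-3 - 1*1)/6 = (-3 - 1)/6 = (⅙)*(-4) = -⅔ ≈ -0.66667)
A(P) = 5
r(z) = z² - z
X(v, l) = 5*v*(-1 + v) (X(v, l) = (v*(-1 + v))*5 = 5*v*(-1 + v))
X(16, 1) + 109 = 5*16*(-1 + 16) + 109 = 5*16*15 + 109 = 1200 + 109 = 1309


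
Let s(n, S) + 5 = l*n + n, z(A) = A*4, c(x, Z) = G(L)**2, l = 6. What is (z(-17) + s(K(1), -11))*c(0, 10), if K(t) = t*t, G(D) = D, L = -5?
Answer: -1650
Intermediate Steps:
c(x, Z) = 25 (c(x, Z) = (-5)**2 = 25)
z(A) = 4*A
K(t) = t**2
s(n, S) = -5 + 7*n (s(n, S) = -5 + (6*n + n) = -5 + 7*n)
(z(-17) + s(K(1), -11))*c(0, 10) = (4*(-17) + (-5 + 7*1**2))*25 = (-68 + (-5 + 7*1))*25 = (-68 + (-5 + 7))*25 = (-68 + 2)*25 = -66*25 = -1650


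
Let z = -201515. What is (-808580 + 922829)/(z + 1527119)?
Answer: 38083/441868 ≈ 0.086186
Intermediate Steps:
(-808580 + 922829)/(z + 1527119) = (-808580 + 922829)/(-201515 + 1527119) = 114249/1325604 = 114249*(1/1325604) = 38083/441868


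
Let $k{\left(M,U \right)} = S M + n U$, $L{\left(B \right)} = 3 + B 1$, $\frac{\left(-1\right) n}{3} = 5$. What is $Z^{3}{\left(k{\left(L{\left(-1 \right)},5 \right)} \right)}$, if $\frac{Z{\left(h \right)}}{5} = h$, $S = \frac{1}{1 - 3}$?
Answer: $-54872000$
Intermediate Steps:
$n = -15$ ($n = \left(-3\right) 5 = -15$)
$L{\left(B \right)} = 3 + B$
$S = - \frac{1}{2}$ ($S = \frac{1}{-2} = - \frac{1}{2} \approx -0.5$)
$k{\left(M,U \right)} = - 15 U - \frac{M}{2}$ ($k{\left(M,U \right)} = - \frac{M}{2} - 15 U = - 15 U - \frac{M}{2}$)
$Z{\left(h \right)} = 5 h$
$Z^{3}{\left(k{\left(L{\left(-1 \right)},5 \right)} \right)} = \left(5 \left(\left(-15\right) 5 - \frac{3 - 1}{2}\right)\right)^{3} = \left(5 \left(-75 - 1\right)\right)^{3} = \left(5 \left(-76\right)\right)^{3} = \left(-380\right)^{3} = -54872000$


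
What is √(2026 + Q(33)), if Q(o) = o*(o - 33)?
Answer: √2026 ≈ 45.011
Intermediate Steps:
Q(o) = o*(-33 + o)
√(2026 + Q(33)) = √(2026 + 33*(-33 + 33)) = √(2026 + 33*0) = √(2026 + 0) = √2026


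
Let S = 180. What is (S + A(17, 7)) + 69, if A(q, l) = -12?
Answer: 237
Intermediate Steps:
(S + A(17, 7)) + 69 = (180 - 12) + 69 = 168 + 69 = 237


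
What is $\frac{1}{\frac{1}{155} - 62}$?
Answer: $- \frac{155}{9609} \approx -0.016131$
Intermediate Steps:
$\frac{1}{\frac{1}{155} - 62} = \frac{1}{- \frac{9609}{155}} = - \frac{155}{9609}$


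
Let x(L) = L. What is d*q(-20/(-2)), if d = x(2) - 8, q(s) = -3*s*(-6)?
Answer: -1080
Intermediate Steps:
q(s) = 18*s
d = -6 (d = 2 - 8 = -6)
d*q(-20/(-2)) = -108*(-20/(-2)) = -108*(-20*(-1/2)) = -108*10 = -6*180 = -1080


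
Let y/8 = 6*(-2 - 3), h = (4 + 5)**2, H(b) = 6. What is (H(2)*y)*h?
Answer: -116640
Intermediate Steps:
h = 81 (h = 9**2 = 81)
y = -240 (y = 8*(6*(-2 - 3)) = 8*(6*(-5)) = 8*(-30) = -240)
(H(2)*y)*h = (6*(-240))*81 = -1440*81 = -116640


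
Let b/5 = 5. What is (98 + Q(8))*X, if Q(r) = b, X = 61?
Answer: 7503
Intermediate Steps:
b = 25 (b = 5*5 = 25)
Q(r) = 25
(98 + Q(8))*X = (98 + 25)*61 = 123*61 = 7503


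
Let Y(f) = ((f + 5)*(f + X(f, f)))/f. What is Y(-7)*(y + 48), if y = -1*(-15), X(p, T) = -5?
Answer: -216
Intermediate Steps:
y = 15
Y(f) = (-5 + f)*(5 + f)/f (Y(f) = ((f + 5)*(f - 5))/f = ((5 + f)*(-5 + f))/f = ((-5 + f)*(5 + f))/f = (-5 + f)*(5 + f)/f)
Y(-7)*(y + 48) = (-7 - 25/(-7))*(15 + 48) = (-7 - 25*(-⅐))*63 = (-7 + 25/7)*63 = -24/7*63 = -216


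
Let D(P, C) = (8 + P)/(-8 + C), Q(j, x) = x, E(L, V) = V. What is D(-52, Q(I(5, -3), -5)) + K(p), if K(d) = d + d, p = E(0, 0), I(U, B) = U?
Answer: 44/13 ≈ 3.3846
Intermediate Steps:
p = 0
K(d) = 2*d
D(P, C) = (8 + P)/(-8 + C)
D(-52, Q(I(5, -3), -5)) + K(p) = (8 - 52)/(-8 - 5) + 2*0 = -44/(-13) + 0 = -1/13*(-44) + 0 = 44/13 + 0 = 44/13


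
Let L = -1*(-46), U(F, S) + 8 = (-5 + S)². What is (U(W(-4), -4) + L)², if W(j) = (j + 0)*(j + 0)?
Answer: 14161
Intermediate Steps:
W(j) = j² (W(j) = j*j = j²)
U(F, S) = -8 + (-5 + S)²
L = 46
(U(W(-4), -4) + L)² = ((-8 + (-5 - 4)²) + 46)² = ((-8 + (-9)²) + 46)² = ((-8 + 81) + 46)² = (73 + 46)² = 119² = 14161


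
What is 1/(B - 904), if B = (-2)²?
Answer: -1/900 ≈ -0.0011111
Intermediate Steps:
B = 4
1/(B - 904) = 1/(4 - 904) = 1/(-900) = -1/900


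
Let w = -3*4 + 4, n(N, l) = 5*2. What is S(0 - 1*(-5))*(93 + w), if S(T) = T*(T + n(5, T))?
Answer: 6375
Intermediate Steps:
n(N, l) = 10
S(T) = T*(10 + T) (S(T) = T*(T + 10) = T*(10 + T))
w = -8 (w = -12 + 4 = -8)
S(0 - 1*(-5))*(93 + w) = ((0 - 1*(-5))*(10 + (0 - 1*(-5))))*(93 - 8) = ((0 + 5)*(10 + (0 + 5)))*85 = (5*(10 + 5))*85 = (5*15)*85 = 75*85 = 6375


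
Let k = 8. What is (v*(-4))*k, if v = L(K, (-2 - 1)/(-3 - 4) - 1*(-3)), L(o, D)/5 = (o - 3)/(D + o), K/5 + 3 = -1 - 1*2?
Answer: -6160/31 ≈ -198.71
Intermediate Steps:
K = -30 (K = -15 + 5*(-1 - 1*2) = -15 + 5*(-1 - 2) = -15 + 5*(-3) = -15 - 15 = -30)
L(o, D) = 5*(-3 + o)/(D + o) (L(o, D) = 5*((o - 3)/(D + o)) = 5*((-3 + o)/(D + o)) = 5*(-3 + o)/(D + o))
v = 385/62 (v = 5*(-3 - 30)/(((-2 - 1)/(-3 - 4) - 1*(-3)) - 30) = 5*(-33)/((-3/(-7) + 3) - 30) = 5*(-33)/((-3*(-⅐) + 3) - 30) = 5*(-33)/((3/7 + 3) - 30) = 5*(-33)/(24/7 - 30) = 5*(-33)/(-186/7) = 5*(-7/186)*(-33) = 385/62 ≈ 6.2097)
(v*(-4))*k = ((385/62)*(-4))*8 = -770/31*8 = -6160/31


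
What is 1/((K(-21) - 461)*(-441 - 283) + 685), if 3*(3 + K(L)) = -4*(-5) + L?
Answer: 3/1010587 ≈ 2.9686e-6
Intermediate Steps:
K(L) = 11/3 + L/3 (K(L) = -3 + (-4*(-5) + L)/3 = -3 + (20 + L)/3 = -3 + (20/3 + L/3) = 11/3 + L/3)
1/((K(-21) - 461)*(-441 - 283) + 685) = 1/(((11/3 + (1/3)*(-21)) - 461)*(-441 - 283) + 685) = 1/(((11/3 - 7) - 461)*(-724) + 685) = 1/((-10/3 - 461)*(-724) + 685) = 1/(-1393/3*(-724) + 685) = 1/(1008532/3 + 685) = 1/(1010587/3) = 3/1010587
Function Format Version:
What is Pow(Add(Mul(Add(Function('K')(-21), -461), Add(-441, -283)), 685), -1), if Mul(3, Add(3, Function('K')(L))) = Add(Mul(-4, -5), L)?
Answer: Rational(3, 1010587) ≈ 2.9686e-6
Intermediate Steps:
Function('K')(L) = Add(Rational(11, 3), Mul(Rational(1, 3), L)) (Function('K')(L) = Add(-3, Mul(Rational(1, 3), Add(Mul(-4, -5), L))) = Add(-3, Mul(Rational(1, 3), Add(20, L))) = Add(-3, Add(Rational(20, 3), Mul(Rational(1, 3), L))) = Add(Rational(11, 3), Mul(Rational(1, 3), L)))
Pow(Add(Mul(Add(Function('K')(-21), -461), Add(-441, -283)), 685), -1) = Pow(Add(Mul(Add(Add(Rational(11, 3), Mul(Rational(1, 3), -21)), -461), Add(-441, -283)), 685), -1) = Pow(Add(Mul(Add(Add(Rational(11, 3), -7), -461), -724), 685), -1) = Pow(Add(Mul(Add(Rational(-10, 3), -461), -724), 685), -1) = Pow(Add(Mul(Rational(-1393, 3), -724), 685), -1) = Pow(Add(Rational(1008532, 3), 685), -1) = Pow(Rational(1010587, 3), -1) = Rational(3, 1010587)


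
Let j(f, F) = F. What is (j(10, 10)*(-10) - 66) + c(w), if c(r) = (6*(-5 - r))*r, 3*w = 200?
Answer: -86498/3 ≈ -28833.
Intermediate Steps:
w = 200/3 (w = (⅓)*200 = 200/3 ≈ 66.667)
c(r) = r*(-30 - 6*r) (c(r) = (-30 - 6*r)*r = r*(-30 - 6*r))
(j(10, 10)*(-10) - 66) + c(w) = (10*(-10) - 66) - 6*200/3*(5 + 200/3) = (-100 - 66) - 6*200/3*215/3 = -166 - 86000/3 = -86498/3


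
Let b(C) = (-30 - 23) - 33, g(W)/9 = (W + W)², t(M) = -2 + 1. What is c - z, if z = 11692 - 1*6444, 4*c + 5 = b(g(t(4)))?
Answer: -21083/4 ≈ -5270.8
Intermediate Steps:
t(M) = -1
g(W) = 36*W² (g(W) = 9*(W + W)² = 9*(2*W)² = 9*(4*W²) = 36*W²)
b(C) = -86 (b(C) = -53 - 33 = -86)
c = -91/4 (c = -5/4 + (¼)*(-86) = -5/4 - 43/2 = -91/4 ≈ -22.750)
z = 5248 (z = 11692 - 6444 = 5248)
c - z = -91/4 - 1*5248 = -91/4 - 5248 = -21083/4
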